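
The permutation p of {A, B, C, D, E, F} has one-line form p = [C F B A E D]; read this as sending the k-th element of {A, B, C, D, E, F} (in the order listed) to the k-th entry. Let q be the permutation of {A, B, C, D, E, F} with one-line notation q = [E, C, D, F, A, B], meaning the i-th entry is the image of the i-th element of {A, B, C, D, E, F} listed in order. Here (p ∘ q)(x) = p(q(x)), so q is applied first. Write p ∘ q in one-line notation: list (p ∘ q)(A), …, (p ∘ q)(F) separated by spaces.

E B A D C F

(p ∘ q)(x) = p(q(x)). Computing each image: p(q(A)) = p(E) = E, p(q(B)) = p(C) = B, p(q(C)) = p(D) = A, p(q(D)) = p(F) = D, p(q(E)) = p(A) = C, p(q(F)) = p(B) = F.
Hence p ∘ q = [E B A D C F].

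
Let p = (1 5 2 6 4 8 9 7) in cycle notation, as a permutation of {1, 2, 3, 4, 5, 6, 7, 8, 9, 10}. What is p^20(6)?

6 lies in the 8-cycle (1 5 2 6 4 8 9 7).
On an 8-cycle, p^8 is the identity, so p^20 = p^4 there (20 ≡ 4 mod 8).
Stepping 4 places around the cycle: 6 → 4 → 8 → 9 → 7.

7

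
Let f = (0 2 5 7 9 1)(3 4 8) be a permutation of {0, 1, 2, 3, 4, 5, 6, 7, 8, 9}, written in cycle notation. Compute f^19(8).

8 lies in the 3-cycle (3 4 8).
Since the cycle has length 3, f^19 acts on it the same as f^1 (19 mod 3 = 1).
Advancing 1 step from 8: 8 → 3.

3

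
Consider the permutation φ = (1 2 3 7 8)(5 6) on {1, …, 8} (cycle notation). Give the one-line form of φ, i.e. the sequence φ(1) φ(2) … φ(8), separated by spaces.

Image by image: 1→2, 2→3, 3→7, 4→4, 5→6, 6→5, 7→8, 8→1.
Listing these in domain order gives 2 3 7 4 6 5 8 1.

2 3 7 4 6 5 8 1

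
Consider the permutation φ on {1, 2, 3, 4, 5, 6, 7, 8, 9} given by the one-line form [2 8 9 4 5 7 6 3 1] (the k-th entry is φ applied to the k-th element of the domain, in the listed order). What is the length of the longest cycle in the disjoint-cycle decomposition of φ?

Decomposing into disjoint cycles gives (1, 2, 8, 3, 9)(6, 7); the longest has length 5.

5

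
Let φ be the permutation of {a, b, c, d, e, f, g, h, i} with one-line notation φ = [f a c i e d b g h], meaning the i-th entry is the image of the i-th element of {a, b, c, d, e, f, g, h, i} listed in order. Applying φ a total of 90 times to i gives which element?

d

Tracing i → h → … returns to i after 7 steps, so i lies in a 7-cycle (a f d i h g b).
Since the cycle has length 7, φ^90 acts on it the same as φ^6 (90 mod 7 = 6).
Stepping 6 places around the cycle: i → h → g → b → a → f → d.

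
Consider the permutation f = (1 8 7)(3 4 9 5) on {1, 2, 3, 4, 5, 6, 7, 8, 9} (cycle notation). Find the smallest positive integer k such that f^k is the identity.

12

The disjoint cycles have lengths 4, 3, 1, 1.
The order of f is the least common multiple of its cycle lengths: lcm(4, 3) = 12.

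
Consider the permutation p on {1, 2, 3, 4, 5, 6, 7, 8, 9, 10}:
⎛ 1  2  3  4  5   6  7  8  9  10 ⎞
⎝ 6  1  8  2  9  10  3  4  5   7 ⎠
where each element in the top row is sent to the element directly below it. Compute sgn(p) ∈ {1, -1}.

In disjoint-cycle form the cycle lengths are 8, 2.
A cycle is odd iff its length is even; p has 2 even-length cycles, so sgn(p) = (−1)^2 and p is even.

1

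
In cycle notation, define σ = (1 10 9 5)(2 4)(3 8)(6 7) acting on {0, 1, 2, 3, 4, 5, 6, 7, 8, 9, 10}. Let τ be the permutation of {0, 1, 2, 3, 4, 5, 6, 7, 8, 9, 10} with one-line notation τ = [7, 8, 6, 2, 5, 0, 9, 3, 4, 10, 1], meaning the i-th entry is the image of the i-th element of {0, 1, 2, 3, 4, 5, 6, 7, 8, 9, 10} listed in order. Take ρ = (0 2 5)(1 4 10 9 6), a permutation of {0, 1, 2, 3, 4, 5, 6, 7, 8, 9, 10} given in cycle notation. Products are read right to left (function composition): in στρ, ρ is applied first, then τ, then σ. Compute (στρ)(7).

8

(στρ)(7) = σ(τ(ρ(7))). ρ(7) = 7, then τ(7) = 3, then σ(3) = 8, so the result is 8.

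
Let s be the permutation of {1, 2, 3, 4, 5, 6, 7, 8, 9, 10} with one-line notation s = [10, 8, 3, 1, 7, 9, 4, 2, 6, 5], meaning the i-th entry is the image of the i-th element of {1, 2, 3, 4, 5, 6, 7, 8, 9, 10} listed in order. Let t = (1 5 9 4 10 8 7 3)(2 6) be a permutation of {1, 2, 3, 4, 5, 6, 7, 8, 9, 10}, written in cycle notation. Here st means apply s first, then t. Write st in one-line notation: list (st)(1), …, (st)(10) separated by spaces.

8 7 1 5 3 4 10 6 2 9

(st)(x) = t(s(x)). Computing each image: t(s(1)) = t(10) = 8, t(s(2)) = t(8) = 7, t(s(3)) = t(3) = 1, t(s(4)) = t(1) = 5, t(s(5)) = t(7) = 3, t(s(6)) = t(9) = 4, t(s(7)) = t(4) = 10, t(s(8)) = t(2) = 6, t(s(9)) = t(6) = 2, t(s(10)) = t(5) = 9.
Hence st = [8 7 1 5 3 4 10 6 2 9].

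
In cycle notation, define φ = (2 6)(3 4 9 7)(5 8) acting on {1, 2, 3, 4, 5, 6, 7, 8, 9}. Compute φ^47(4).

4 lies in the 4-cycle (3 4 9 7).
On a 4-cycle, φ^4 is the identity, so φ^47 = φ^3 there (47 ≡ 3 mod 4).
Stepping 3 places around the cycle: 4 → 9 → 7 → 3.

3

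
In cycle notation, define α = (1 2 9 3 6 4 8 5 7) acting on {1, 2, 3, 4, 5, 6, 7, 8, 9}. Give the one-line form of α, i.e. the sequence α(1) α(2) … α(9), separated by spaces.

Each element maps to the next entry in its cycle (wrapping to the front): 1↦2, 2↦9, 3↦6, 4↦8, 5↦7, 6↦4, 7↦1, 8↦5, 9↦3.
So the one-line form is 2 9 6 8 7 4 1 5 3.

2 9 6 8 7 4 1 5 3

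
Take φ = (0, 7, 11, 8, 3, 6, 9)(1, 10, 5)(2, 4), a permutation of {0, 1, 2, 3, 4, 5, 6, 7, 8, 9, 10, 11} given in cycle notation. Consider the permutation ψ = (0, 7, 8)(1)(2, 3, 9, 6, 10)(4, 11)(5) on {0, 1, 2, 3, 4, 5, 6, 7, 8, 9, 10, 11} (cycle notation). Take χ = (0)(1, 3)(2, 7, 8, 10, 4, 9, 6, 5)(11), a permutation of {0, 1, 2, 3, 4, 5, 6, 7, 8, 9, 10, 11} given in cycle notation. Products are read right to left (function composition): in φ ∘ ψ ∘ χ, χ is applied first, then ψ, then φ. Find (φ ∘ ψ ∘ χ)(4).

(φ ∘ ψ ∘ χ)(4) = φ(ψ(χ(4))). χ(4) = 9, then ψ(9) = 6, then φ(6) = 9, so the result is 9.

9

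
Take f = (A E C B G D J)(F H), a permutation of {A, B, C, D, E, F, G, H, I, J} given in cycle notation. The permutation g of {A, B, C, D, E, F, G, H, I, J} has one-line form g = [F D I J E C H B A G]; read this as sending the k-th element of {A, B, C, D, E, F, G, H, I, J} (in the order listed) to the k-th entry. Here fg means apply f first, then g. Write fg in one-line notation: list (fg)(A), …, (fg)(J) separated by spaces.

E H D G I B J C A F

For each element, apply f then g: A → E → E; B → G → H; C → B → D; D → J → G; E → C → I; F → H → B; G → D → J; H → F → C; I → I → A; J → A → F.
So fg in one-line form is E H D G I B J C A F.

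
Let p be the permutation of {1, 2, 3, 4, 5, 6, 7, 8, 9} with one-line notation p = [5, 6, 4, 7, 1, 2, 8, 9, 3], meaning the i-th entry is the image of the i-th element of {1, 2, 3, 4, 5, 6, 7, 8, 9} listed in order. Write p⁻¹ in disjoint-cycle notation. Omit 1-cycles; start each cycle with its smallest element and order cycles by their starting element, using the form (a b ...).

The cycle decomposition of p is (1 5)(2 6)(3 4 7 8 9).
Reversing each cycle (and rotating so the smallest element leads) gives p⁻¹ = (1 5)(2 6)(3 9 8 7 4).

(1 5)(2 6)(3 9 8 7 4)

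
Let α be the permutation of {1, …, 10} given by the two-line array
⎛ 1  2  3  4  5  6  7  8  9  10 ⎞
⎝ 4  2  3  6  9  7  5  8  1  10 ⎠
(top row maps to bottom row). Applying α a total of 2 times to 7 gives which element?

Tracing 7 → 5 → … returns to 7 after 6 steps, so 7 lies in a 6-cycle (1 4 6 7 5 9).
Advancing 2 steps from 7: 7 → 5 → 9.

9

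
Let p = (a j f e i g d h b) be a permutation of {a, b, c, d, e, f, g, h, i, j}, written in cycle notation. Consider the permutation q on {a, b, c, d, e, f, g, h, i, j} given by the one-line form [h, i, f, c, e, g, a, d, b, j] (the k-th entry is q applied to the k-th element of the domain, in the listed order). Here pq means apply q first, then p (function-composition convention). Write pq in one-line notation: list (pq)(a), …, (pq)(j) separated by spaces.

(pq)(x) = p(q(x)). Computing each image: p(q(a)) = p(h) = b, p(q(b)) = p(i) = g, p(q(c)) = p(f) = e, p(q(d)) = p(c) = c, p(q(e)) = p(e) = i, p(q(f)) = p(g) = d, p(q(g)) = p(a) = j, p(q(h)) = p(d) = h, p(q(i)) = p(b) = a, p(q(j)) = p(j) = f.
Hence pq = [b g e c i d j h a f].

b g e c i d j h a f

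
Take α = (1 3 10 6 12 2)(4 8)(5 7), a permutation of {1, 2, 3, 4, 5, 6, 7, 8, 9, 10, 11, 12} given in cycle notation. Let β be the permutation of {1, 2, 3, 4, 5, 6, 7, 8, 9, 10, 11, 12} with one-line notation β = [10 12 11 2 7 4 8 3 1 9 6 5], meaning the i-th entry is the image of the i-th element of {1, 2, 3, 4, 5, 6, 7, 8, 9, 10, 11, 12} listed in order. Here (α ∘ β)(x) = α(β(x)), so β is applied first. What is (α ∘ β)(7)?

4

First apply β: β(7) = 8, then α(8) = 4. Thus (α ∘ β)(7) = 4.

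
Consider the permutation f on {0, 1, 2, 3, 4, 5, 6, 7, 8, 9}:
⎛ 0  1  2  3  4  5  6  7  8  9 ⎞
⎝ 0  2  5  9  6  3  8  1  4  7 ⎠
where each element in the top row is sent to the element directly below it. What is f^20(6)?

Tracing 6 → 8 → … returns to 6 after 3 steps, so 6 lies in a 3-cycle (4, 6, 8).
Powers repeat with period 3 on this cycle, and 20 mod 3 = 2, so f^20(6) = f^2(6).
Advancing 2 steps from 6: 6 → 8 → 4.

4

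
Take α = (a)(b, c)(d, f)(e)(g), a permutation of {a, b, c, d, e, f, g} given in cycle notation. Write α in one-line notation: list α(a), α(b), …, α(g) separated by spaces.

Image by image: a→a, b→c, c→b, d→f, e→e, f→d, g→g.
So the one-line form is a c b f e d g.

a c b f e d g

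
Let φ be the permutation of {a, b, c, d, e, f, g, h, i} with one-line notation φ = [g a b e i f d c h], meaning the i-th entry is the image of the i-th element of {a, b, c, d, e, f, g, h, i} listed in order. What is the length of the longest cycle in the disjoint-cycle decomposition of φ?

Decomposing into disjoint cycles gives (a, g, d, e, i, h, c, b); the longest has length 8.

8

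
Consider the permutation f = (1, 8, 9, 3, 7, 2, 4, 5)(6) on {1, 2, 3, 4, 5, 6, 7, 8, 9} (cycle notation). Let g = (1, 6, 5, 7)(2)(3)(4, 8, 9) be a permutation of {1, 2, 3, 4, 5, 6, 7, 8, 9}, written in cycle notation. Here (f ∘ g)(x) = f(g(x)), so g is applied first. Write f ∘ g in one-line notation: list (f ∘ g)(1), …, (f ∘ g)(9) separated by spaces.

6 4 7 9 2 1 8 3 5

For each element, apply g then f: 1 → 6 → 6; 2 → 2 → 4; 3 → 3 → 7; 4 → 8 → 9; 5 → 7 → 2; 6 → 5 → 1; 7 → 1 → 8; 8 → 9 → 3; 9 → 4 → 5.
So f ∘ g in one-line form is 6 4 7 9 2 1 8 3 5.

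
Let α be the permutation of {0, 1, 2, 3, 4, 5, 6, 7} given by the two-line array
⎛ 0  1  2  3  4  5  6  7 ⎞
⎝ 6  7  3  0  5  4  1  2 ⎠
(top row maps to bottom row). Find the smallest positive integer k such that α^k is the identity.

Decomposing into disjoint cycles gives cycle lengths 6, 2.
Since disjoint cycles commute, ord(α) = lcm(6, 2) = 6.

6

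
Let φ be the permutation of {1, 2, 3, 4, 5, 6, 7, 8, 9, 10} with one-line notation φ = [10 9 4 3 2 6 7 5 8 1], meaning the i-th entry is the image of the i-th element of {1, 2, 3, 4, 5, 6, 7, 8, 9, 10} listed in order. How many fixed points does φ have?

The fixed points (elements with φ(x) = x) are {6, 7}, so there are 2.

2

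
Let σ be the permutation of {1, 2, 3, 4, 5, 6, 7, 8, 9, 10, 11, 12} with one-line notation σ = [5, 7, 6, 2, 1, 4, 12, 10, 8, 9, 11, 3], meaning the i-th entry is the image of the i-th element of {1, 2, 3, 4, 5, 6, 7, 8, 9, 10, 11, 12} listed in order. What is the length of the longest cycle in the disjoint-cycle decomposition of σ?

Decomposing into disjoint cycles gives (1 5)(2 7 12 3 6 4)(8 10 9); the longest has length 6.

6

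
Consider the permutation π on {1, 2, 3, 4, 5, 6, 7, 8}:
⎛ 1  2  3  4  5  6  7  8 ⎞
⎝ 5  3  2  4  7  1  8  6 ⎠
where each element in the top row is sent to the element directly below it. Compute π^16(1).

Tracing 1 → 5 → … returns to 1 after 5 steps, so 1 lies in a 5-cycle (1, 5, 7, 8, 6).
Powers repeat with period 5 on this cycle, and 16 mod 5 = 1, so π^16(1) = π^1(1).
Advancing 1 step from 1: 1 → 5.

5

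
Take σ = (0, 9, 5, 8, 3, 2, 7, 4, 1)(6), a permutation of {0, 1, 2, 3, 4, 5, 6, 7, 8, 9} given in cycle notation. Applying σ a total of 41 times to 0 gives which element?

2

0 lies in the 9-cycle (0, 9, 5, 8, 3, 2, 7, 4, 1).
Powers repeat with period 9 on this cycle, and 41 mod 9 = 5, so σ^41(0) = σ^5(0).
Stepping 5 places around the cycle: 0 → 9 → 5 → 8 → 3 → 2.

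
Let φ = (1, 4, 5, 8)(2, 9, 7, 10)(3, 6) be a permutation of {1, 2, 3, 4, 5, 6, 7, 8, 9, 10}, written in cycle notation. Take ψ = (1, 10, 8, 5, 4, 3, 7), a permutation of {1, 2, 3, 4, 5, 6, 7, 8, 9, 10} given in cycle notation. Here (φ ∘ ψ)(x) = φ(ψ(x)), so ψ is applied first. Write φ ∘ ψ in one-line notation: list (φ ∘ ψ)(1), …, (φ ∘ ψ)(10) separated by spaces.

Chase each element through ψ then φ: 1 → 10 → 2; 2 → 2 → 9; 3 → 7 → 10; 4 → 3 → 6; 5 → 4 → 5; 6 → 6 → 3; 7 → 1 → 4; 8 → 5 → 8; 9 → 9 → 7; 10 → 8 → 1.
Collecting the images, φ ∘ ψ = [2 9 10 6 5 3 4 8 7 1].

2 9 10 6 5 3 4 8 7 1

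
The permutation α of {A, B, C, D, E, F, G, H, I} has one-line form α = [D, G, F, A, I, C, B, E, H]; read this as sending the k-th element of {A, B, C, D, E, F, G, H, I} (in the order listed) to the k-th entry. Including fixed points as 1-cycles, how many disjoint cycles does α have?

The cycle decomposition is (A, D)(B, G)(C, F)(E, I, H), which has 4 cycles (counting 1-cycles).

4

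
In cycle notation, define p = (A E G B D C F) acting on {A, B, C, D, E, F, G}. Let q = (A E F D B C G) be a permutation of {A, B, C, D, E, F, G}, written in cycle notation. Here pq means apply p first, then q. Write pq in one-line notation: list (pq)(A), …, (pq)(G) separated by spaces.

F B D G A E C

For each element, apply p then q: A → E → F; B → D → B; C → F → D; D → C → G; E → G → A; F → A → E; G → B → C.
Collecting the images, pq = [F B D G A E C].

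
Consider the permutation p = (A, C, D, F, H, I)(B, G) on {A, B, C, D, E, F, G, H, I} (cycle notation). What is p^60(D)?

D

D lies in the 6-cycle (A, C, D, F, H, I).
Powers repeat with period 6 on this cycle, and 60 mod 6 = 0, so p^60(D) = p^0(D).
So p^60(D) = D.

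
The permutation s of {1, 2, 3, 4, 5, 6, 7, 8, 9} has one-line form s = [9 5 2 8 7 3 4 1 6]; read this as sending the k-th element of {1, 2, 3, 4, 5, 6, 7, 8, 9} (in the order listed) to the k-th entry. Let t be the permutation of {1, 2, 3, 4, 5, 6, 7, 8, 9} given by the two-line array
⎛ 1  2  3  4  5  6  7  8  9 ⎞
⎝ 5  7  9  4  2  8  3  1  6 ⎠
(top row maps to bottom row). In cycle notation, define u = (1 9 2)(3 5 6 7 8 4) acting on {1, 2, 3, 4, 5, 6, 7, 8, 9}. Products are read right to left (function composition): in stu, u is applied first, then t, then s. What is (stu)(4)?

Chase 4: u(4) = 3; t(3) = 9; s(9) = 6. Hence (stu)(4) = 6.

6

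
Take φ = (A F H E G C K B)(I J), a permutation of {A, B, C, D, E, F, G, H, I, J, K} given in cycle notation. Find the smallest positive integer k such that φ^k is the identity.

The cycle type of φ is (8, 2, 1).
The order of φ is the least common multiple of its cycle lengths: lcm(8, 2) = 8.

8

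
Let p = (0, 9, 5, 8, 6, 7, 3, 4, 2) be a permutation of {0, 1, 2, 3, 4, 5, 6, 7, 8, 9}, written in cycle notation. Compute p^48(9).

9 lies in the 9-cycle (0, 9, 5, 8, 6, 7, 3, 4, 2).
Powers repeat with period 9 on this cycle, and 48 mod 9 = 3, so p^48(9) = p^3(9).
Stepping 3 places around the cycle: 9 → 5 → 8 → 6.

6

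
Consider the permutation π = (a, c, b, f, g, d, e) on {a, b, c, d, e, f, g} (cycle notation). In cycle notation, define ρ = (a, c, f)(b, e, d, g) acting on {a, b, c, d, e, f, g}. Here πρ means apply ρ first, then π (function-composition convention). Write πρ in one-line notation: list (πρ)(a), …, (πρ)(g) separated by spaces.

b a g d e c f

(πρ)(x) = π(ρ(x)). Computing each image: π(ρ(a)) = π(c) = b, π(ρ(b)) = π(e) = a, π(ρ(c)) = π(f) = g, π(ρ(d)) = π(g) = d, π(ρ(e)) = π(d) = e, π(ρ(f)) = π(a) = c, π(ρ(g)) = π(b) = f.
Hence πρ = [b a g d e c f].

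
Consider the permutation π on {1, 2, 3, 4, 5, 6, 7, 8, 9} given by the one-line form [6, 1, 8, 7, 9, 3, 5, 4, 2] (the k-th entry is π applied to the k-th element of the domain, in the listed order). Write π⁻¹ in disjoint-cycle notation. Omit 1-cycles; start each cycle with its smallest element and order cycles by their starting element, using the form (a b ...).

(1 2 9 5 7 4 8 3 6)

First write π in disjoint cycles: (1 6 3 8 4 7 5 9 2).
The inverse reverses every cycle; in canonical form, π⁻¹ = (1 2 9 5 7 4 8 3 6).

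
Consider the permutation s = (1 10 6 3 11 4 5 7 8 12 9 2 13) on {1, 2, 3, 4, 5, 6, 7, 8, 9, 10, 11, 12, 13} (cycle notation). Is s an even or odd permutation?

even

The cycle lengths are 13.
A cycle of length ℓ contributes ℓ−1 transpositions, so s is a product of 12 transpositions — even.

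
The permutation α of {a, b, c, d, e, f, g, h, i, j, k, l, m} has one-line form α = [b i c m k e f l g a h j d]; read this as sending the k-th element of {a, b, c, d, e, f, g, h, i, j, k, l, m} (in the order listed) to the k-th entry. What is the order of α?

The disjoint-cycle form of α has cycle lengths 10, 2, 1.
Since disjoint cycles commute, ord(α) = lcm(10, 2) = 10.

10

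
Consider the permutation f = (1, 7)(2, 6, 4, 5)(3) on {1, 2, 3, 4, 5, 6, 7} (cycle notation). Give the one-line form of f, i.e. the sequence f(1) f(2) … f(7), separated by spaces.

7 6 3 5 2 4 1

Each element maps to the next entry in its cycle (wrapping to the front): 1↦7, 2↦6, 3↦3, 4↦5, 5↦2, 6↦4, 7↦1.
So the one-line form is 7 6 3 5 2 4 1.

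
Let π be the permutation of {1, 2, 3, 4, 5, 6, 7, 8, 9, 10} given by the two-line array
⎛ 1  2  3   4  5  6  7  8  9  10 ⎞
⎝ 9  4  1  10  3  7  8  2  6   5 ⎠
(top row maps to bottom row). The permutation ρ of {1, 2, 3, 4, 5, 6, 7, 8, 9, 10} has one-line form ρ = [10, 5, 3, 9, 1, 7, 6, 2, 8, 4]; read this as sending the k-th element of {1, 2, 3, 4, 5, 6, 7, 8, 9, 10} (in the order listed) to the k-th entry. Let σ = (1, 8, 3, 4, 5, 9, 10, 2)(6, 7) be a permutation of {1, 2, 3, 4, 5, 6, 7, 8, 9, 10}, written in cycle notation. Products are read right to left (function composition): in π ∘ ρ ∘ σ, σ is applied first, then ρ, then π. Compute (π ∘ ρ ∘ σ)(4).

Apply the permutations in order: σ(4) = 5, then ρ(5) = 1, then π(1) = 9. So (π ∘ ρ ∘ σ)(4) = 9.

9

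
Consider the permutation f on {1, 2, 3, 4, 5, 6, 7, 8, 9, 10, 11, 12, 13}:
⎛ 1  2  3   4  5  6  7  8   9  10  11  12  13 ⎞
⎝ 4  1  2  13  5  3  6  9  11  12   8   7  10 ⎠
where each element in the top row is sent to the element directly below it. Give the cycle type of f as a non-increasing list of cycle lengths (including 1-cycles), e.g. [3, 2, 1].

[9, 3, 1]

The disjoint cycles are (1, 4, 13, 10, 12, 7, 6, 3, 2)(5)(8, 9, 11), with lengths 9, 3, 1 in non-increasing order.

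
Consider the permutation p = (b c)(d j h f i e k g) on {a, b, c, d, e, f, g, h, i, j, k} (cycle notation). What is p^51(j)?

i

j lies in the 8-cycle (d j h f i e k g).
Since the cycle has length 8, p^51 acts on it the same as p^3 (51 mod 8 = 3).
Advancing 3 steps from j: j → h → f → i.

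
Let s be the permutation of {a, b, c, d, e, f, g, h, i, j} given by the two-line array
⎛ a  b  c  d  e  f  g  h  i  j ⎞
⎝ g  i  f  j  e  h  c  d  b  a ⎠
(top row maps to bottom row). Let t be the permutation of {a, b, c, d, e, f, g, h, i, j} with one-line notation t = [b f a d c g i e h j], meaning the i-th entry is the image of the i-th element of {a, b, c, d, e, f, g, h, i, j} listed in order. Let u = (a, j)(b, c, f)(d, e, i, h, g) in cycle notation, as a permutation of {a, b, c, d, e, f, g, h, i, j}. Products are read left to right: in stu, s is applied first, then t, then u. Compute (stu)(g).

Chase g: s(g) = c; t(c) = a; u(a) = j. Hence (stu)(g) = j.

j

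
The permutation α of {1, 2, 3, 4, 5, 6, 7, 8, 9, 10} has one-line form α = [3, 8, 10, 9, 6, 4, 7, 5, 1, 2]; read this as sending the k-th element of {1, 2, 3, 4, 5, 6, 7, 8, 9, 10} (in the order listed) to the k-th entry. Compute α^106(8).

Tracing 8 → 5 → … returns to 8 after 9 steps, so 8 lies in a 9-cycle (1, 3, 10, 2, 8, 5, 6, 4, 9).
On a 9-cycle, α^9 is the identity, so α^106 = α^7 there (106 ≡ 7 mod 9).
Advancing 7 steps from 8: 8 → 5 → 6 → 4 → 9 → 1 → 3 → 10.

10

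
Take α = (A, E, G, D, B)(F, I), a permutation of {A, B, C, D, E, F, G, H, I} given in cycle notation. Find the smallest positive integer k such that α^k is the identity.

The cycle type of α is (5, 2, 1, 1).
Since disjoint cycles commute, ord(α) = lcm(5, 2) = 10.

10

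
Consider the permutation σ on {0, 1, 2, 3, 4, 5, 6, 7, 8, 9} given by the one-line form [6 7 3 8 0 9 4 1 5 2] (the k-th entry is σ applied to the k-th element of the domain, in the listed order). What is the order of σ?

Decomposing into disjoint cycles gives cycle lengths 5, 3, 2.
The order is lcm(5, 3, 2) = 30.

30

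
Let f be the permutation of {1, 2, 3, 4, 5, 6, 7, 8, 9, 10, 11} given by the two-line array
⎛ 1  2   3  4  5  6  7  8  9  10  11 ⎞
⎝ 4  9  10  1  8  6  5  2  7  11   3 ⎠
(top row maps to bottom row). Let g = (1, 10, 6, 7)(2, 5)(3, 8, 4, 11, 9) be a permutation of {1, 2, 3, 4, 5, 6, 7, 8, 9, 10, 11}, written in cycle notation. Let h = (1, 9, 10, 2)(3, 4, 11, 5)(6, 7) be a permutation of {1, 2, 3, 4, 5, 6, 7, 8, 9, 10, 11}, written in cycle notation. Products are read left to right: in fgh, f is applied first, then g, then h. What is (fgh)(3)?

7

Apply the permutations in order: f(3) = 10, then g(10) = 6, then h(6) = 7. So (fgh)(3) = 7.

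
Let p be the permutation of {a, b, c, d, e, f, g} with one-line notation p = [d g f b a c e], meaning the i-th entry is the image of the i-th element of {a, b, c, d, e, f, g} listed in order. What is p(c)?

f

c is element number 3 of the domain, and entry number 3 of the one-line form is f, so p(c) = f.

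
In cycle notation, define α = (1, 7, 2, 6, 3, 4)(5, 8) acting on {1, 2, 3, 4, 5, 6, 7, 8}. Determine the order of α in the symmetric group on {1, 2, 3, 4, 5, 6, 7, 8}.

The disjoint cycles have lengths 6, 2.
The order is lcm(6, 2) = 6.

6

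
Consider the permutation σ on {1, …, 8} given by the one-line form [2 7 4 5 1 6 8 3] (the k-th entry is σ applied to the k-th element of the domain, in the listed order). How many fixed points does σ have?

1

The fixed points (elements with σ(x) = x) are {6}, so there is 1.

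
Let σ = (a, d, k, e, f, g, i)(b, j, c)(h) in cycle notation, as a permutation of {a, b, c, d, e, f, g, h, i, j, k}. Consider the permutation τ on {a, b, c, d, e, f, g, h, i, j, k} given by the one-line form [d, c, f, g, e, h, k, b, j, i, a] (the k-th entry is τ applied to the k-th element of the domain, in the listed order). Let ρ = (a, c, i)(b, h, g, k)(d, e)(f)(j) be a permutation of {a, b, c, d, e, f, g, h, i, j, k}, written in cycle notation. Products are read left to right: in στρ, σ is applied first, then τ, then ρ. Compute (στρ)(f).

Apply the permutations in order: σ(f) = g, then τ(g) = k, then ρ(k) = b. So (στρ)(f) = b.

b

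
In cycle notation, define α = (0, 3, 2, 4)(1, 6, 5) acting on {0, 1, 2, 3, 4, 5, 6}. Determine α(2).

4

Within (0, 3, 2, 4), 2 ↦ 4.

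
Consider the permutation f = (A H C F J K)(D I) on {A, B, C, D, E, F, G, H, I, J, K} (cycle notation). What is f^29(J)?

J lies in the 6-cycle (A H C F J K).
Powers repeat with period 6 on this cycle, and 29 mod 6 = 5, so f^29(J) = f^5(J).
Advancing 5 steps from J: J → K → A → H → C → F.

F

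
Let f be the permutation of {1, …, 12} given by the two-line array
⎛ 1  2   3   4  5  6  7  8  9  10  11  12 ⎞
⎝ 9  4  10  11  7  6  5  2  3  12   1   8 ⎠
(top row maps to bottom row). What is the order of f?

The disjoint-cycle form of f has cycle lengths 9, 2, 1.
The order of f is the least common multiple of its cycle lengths: lcm(9, 2) = 18.

18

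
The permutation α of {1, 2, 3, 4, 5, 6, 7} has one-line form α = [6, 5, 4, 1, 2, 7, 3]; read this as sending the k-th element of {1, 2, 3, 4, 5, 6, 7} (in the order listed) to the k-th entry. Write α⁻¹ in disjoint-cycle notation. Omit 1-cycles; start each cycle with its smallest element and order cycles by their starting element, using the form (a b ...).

(1 4 3 7 6)(2 5)

The cycle decomposition of α is (1 6 7 3 4)(2 5).
The inverse reverses every cycle; in canonical form, α⁻¹ = (1 4 3 7 6)(2 5).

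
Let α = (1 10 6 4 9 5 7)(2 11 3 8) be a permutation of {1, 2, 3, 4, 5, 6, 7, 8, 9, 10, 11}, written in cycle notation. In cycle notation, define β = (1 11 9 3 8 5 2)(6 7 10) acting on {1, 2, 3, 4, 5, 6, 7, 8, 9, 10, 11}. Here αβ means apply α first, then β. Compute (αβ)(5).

α(5) = 7, then β(7) = 10; composing gives (αβ)(5) = 10.

10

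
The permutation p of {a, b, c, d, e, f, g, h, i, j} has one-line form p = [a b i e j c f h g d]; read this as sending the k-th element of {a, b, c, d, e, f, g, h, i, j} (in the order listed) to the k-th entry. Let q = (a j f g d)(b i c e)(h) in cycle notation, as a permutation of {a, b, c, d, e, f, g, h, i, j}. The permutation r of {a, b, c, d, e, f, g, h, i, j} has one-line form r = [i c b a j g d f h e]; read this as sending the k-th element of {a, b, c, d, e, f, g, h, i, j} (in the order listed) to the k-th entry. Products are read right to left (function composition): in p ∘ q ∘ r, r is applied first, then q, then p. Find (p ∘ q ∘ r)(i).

Apply the permutations in order: r(i) = h, then q(h) = h, then p(h) = h. So (p ∘ q ∘ r)(i) = h.

h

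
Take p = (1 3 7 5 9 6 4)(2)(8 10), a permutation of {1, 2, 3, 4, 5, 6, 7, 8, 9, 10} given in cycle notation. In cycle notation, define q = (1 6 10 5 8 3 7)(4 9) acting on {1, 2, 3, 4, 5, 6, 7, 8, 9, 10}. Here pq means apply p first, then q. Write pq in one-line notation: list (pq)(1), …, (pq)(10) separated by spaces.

(pq)(x) = q(p(x)). Computing each image: q(p(1)) = q(3) = 7, q(p(2)) = q(2) = 2, q(p(3)) = q(7) = 1, q(p(4)) = q(1) = 6, q(p(5)) = q(9) = 4, q(p(6)) = q(4) = 9, q(p(7)) = q(5) = 8, q(p(8)) = q(10) = 5, q(p(9)) = q(6) = 10, q(p(10)) = q(8) = 3.
Hence pq = [7 2 1 6 4 9 8 5 10 3].

7 2 1 6 4 9 8 5 10 3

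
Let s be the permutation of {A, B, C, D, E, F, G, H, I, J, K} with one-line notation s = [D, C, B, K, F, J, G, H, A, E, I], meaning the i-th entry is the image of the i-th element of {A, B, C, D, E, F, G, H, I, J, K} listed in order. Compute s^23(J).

Tracing J → E → … returns to J after 3 steps, so J lies in a 3-cycle (E F J).
Powers repeat with period 3 on this cycle, and 23 mod 3 = 2, so s^23(J) = s^2(J).
Advancing 2 steps from J: J → E → F.

F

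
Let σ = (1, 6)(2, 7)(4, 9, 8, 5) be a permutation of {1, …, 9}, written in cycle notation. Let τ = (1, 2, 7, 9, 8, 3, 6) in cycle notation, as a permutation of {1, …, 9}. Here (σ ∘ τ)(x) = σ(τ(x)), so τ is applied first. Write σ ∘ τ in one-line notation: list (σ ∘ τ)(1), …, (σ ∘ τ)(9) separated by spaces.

Chase each element through τ then σ: 1 → 2 → 7; 2 → 7 → 2; 3 → 6 → 1; 4 → 4 → 9; 5 → 5 → 4; 6 → 1 → 6; 7 → 9 → 8; 8 → 3 → 3; 9 → 8 → 5.
So σ ∘ τ in one-line form is 7 2 1 9 4 6 8 3 5.

7 2 1 9 4 6 8 3 5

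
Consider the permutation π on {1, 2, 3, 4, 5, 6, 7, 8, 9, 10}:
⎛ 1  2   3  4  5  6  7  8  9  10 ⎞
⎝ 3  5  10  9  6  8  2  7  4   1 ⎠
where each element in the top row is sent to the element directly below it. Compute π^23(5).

Tracing 5 → 6 → … returns to 5 after 5 steps, so 5 lies in a 5-cycle (2 5 6 8 7).
Since the cycle has length 5, π^23 acts on it the same as π^3 (23 mod 5 = 3).
Advancing 3 steps from 5: 5 → 6 → 8 → 7.

7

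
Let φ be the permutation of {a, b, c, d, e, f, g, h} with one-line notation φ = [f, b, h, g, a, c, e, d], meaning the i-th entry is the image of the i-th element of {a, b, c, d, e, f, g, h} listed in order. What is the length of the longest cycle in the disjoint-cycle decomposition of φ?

Decomposing into disjoint cycles gives (a f c h d g e); the longest has length 7.

7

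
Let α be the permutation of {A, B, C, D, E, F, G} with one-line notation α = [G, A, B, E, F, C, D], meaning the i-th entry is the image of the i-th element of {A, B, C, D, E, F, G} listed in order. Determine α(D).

E

D is element number 4 of the domain, and entry number 4 of the one-line form is E, so α(D) = E.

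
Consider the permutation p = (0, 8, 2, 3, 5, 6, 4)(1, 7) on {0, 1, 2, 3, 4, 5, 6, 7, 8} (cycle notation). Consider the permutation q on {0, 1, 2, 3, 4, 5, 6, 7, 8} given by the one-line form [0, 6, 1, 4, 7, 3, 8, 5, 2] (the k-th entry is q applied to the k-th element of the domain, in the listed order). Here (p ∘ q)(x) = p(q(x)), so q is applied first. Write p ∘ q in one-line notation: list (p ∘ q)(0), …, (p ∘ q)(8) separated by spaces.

For each element, apply q then p: 0 → 0 → 8; 1 → 6 → 4; 2 → 1 → 7; 3 → 4 → 0; 4 → 7 → 1; 5 → 3 → 5; 6 → 8 → 2; 7 → 5 → 6; 8 → 2 → 3.
Collecting the images, p ∘ q = [8 4 7 0 1 5 2 6 3].

8 4 7 0 1 5 2 6 3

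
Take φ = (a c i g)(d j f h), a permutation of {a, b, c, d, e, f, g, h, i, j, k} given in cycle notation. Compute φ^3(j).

d

j lies in the 4-cycle (d j f h).
Advancing 3 steps from j: j → f → h → d.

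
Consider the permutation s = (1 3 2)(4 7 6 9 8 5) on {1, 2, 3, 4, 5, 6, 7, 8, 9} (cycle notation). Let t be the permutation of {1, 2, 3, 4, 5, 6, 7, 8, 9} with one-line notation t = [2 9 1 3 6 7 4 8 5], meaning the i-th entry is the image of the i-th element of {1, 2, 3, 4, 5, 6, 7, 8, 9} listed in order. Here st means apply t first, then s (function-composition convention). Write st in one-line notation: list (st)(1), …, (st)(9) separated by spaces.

(st)(x) = s(t(x)). Computing each image: s(t(1)) = s(2) = 1, s(t(2)) = s(9) = 8, s(t(3)) = s(1) = 3, s(t(4)) = s(3) = 2, s(t(5)) = s(6) = 9, s(t(6)) = s(7) = 6, s(t(7)) = s(4) = 7, s(t(8)) = s(8) = 5, s(t(9)) = s(5) = 4.
Hence st = [1 8 3 2 9 6 7 5 4].

1 8 3 2 9 6 7 5 4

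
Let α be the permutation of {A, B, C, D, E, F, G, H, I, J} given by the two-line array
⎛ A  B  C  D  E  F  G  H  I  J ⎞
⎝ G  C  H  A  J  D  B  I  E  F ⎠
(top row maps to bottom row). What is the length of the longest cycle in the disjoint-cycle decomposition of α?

10

Decomposing into disjoint cycles gives (A G B C H I E J F D); the longest has length 10.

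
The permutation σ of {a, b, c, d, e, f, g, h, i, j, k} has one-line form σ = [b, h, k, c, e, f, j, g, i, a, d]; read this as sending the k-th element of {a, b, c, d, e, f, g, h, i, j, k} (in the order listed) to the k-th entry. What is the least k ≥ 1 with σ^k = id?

The disjoint-cycle form of σ has cycle lengths 5, 3, 1, 1, 1.
Since disjoint cycles commute, ord(σ) = lcm(5, 3) = 15.

15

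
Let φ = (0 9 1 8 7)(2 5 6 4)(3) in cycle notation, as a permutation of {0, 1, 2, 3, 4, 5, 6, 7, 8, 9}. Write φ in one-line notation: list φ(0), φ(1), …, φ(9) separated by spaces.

9 8 5 3 2 6 4 0 7 1

Each element maps to the next entry in its cycle (wrapping to the front): 0→9, 1→8, 2→5, 3→3, 4→2, 5→6, 6→4, 7→0, 8→7, 9→1.
Listing these in domain order gives 9 8 5 3 2 6 4 0 7 1.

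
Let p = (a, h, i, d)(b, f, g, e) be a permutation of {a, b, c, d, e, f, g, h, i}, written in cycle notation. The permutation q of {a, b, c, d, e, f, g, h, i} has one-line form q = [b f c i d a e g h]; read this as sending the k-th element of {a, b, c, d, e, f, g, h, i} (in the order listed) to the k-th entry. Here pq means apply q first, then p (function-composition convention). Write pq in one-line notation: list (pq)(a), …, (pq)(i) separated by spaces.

f g c d a h b e i

For each element, apply q then p: a → b → f; b → f → g; c → c → c; d → i → d; e → d → a; f → a → h; g → e → b; h → g → e; i → h → i.
So pq in one-line form is f g c d a h b e i.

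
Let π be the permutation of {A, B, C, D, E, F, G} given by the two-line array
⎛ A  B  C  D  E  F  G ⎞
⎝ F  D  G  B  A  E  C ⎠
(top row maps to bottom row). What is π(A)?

The entry below A in the array is F, so π(A) = F.

F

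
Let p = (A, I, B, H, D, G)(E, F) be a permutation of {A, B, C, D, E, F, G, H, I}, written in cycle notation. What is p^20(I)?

I lies in the 6-cycle (A, I, B, H, D, G).
Since the cycle has length 6, p^20 acts on it the same as p^2 (20 mod 6 = 2).
Advancing 2 steps from I: I → B → H.

H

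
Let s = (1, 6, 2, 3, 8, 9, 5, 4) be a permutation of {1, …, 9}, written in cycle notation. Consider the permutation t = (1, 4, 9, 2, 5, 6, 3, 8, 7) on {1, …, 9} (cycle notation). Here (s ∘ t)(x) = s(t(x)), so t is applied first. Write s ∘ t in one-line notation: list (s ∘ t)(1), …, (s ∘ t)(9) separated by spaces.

Chase each element through t then s: 1 → 4 → 1; 2 → 5 → 4; 3 → 8 → 9; 4 → 9 → 5; 5 → 6 → 2; 6 → 3 → 8; 7 → 1 → 6; 8 → 7 → 7; 9 → 2 → 3.
So s ∘ t in one-line form is 1 4 9 5 2 8 6 7 3.

1 4 9 5 2 8 6 7 3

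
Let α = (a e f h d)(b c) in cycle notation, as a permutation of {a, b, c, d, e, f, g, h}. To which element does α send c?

Within (b c), c ↦ b.

b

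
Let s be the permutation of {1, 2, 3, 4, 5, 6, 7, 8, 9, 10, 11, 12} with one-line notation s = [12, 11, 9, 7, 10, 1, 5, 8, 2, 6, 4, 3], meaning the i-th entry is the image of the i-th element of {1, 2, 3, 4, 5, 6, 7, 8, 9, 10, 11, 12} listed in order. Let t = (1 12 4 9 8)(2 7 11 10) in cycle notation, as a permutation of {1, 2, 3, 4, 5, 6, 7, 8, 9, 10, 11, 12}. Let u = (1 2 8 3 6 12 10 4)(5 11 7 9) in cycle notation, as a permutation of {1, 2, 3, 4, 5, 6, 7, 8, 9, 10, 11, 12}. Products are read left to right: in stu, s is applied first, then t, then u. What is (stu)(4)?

(stu)(4) = u(t(s(4))). s(4) = 7, then t(7) = 11, then u(11) = 7, so the result is 7.

7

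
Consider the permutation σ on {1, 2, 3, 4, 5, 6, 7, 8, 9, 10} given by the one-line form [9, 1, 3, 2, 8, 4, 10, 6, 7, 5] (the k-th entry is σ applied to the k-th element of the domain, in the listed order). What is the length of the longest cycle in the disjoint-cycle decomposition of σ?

Decomposing into disjoint cycles gives (1, 9, 7, 10, 5, 8, 6, 4, 2); the longest has length 9.

9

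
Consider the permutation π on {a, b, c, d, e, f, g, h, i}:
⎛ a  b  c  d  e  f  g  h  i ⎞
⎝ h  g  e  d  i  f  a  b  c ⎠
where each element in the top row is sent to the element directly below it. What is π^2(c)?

Tracing c → e → … returns to c after 3 steps, so c lies in a 3-cycle (c, e, i).
Stepping 2 places around the cycle: c → e → i.

i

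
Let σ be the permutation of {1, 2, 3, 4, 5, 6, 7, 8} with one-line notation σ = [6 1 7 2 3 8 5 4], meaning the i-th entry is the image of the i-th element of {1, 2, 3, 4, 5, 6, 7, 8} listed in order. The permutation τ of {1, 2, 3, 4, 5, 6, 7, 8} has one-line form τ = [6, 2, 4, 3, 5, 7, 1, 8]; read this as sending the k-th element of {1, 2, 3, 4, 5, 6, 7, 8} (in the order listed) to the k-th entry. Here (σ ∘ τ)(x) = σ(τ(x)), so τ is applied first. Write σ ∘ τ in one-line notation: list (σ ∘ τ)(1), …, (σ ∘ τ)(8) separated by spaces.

(σ ∘ τ)(x) = σ(τ(x)). Computing each image: σ(τ(1)) = σ(6) = 8, σ(τ(2)) = σ(2) = 1, σ(τ(3)) = σ(4) = 2, σ(τ(4)) = σ(3) = 7, σ(τ(5)) = σ(5) = 3, σ(τ(6)) = σ(7) = 5, σ(τ(7)) = σ(1) = 6, σ(τ(8)) = σ(8) = 4.
Hence σ ∘ τ = [8 1 2 7 3 5 6 4].

8 1 2 7 3 5 6 4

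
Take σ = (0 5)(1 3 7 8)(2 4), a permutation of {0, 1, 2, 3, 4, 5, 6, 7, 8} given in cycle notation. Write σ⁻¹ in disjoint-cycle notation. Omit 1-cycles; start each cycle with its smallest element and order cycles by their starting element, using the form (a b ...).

If σ sends a → b within a cycle, σ⁻¹ sends b → a; equivalently, reverse each cycle.
After reversing and putting each cycle's least element first, σ⁻¹ = (0 5)(1 8 7 3)(2 4).

(0 5)(1 8 7 3)(2 4)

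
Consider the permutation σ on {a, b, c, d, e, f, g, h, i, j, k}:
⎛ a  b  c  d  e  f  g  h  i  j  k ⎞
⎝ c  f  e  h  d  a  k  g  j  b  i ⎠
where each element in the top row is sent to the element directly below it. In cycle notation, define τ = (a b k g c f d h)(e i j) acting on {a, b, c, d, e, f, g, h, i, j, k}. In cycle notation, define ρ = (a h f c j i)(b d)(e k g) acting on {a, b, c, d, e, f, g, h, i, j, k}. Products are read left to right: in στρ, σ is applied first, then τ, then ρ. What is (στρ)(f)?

Apply the permutations in order: σ(f) = a, then τ(a) = b, then ρ(b) = d. So (στρ)(f) = d.

d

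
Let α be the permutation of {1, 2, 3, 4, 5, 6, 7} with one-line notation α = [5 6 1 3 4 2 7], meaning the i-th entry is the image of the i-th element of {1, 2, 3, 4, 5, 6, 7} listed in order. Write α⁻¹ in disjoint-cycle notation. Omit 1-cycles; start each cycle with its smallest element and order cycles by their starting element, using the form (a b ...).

(1 3 4 5)(2 6)

The cycle decomposition of α is (1 5 4 3)(2 6).
Reversing each cycle (and rotating so the smallest element leads) gives α⁻¹ = (1 3 4 5)(2 6).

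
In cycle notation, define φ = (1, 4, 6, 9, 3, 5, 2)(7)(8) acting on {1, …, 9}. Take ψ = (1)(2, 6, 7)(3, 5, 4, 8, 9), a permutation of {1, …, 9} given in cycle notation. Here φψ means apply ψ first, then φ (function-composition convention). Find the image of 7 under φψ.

(φψ)(7) = φ(ψ(7)). ψ(7) = 2, then φ(2) = 1. So (φψ)(7) = 1.

1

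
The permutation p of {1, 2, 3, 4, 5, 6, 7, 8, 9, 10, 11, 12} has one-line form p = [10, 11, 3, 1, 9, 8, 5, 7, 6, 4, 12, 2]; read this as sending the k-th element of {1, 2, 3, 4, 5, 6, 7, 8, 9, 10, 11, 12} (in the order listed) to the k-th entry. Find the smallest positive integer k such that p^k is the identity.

Writing p as disjoint cycles, the cycle lengths are 5, 3, 3, 1.
The order of p is the least common multiple of its cycle lengths: lcm(5, 3, 3) = 15.

15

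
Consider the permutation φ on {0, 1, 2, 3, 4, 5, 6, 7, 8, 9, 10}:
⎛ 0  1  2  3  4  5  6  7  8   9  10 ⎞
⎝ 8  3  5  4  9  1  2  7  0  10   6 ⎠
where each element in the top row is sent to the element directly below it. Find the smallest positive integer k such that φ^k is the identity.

8

Writing φ as disjoint cycles, the cycle lengths are 8, 2, 1.
The order is lcm(8, 2) = 8.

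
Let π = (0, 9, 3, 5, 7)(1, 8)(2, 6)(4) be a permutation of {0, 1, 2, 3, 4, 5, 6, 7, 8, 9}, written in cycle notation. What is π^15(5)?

5

5 lies in the 5-cycle (0, 9, 3, 5, 7).
Powers repeat with period 5 on this cycle, and 15 mod 5 = 0, so π^15(5) = π^0(5).
So π^15(5) = 5.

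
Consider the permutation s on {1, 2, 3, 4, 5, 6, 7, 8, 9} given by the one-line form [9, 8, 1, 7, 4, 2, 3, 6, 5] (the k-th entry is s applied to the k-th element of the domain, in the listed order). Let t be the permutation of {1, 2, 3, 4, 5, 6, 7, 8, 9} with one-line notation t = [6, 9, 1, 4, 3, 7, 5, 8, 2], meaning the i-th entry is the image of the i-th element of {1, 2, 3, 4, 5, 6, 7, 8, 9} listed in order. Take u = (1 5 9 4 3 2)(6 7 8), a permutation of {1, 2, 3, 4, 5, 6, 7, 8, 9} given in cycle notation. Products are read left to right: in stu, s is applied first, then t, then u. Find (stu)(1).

Apply the permutations in order: s(1) = 9, then t(9) = 2, then u(2) = 1. So (stu)(1) = 1.

1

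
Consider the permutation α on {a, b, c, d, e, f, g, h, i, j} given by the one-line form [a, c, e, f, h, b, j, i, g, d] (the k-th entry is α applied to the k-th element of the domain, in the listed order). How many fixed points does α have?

The fixed points (elements with α(x) = x) are {a}, so there is 1.

1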